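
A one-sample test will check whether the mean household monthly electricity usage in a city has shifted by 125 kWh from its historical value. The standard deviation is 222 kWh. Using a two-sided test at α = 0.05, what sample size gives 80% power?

n = 25

For a one-sample z-test, n = ((z_{α/2} + z_β)·σ/δ)².
z_{α/2} = 1.960 (two-sided α = 0.05); z_β = 0.842 (power 80% → β = 0.2).
n = (2.802 × 222 / 125)² = 24.76
Round up: n = 25.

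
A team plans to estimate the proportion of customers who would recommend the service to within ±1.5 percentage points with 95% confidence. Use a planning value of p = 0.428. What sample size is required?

For a proportion with margin E = 0.015 at 95% confidence, z = 1.960.
n = p̂(1−p̂)(z/E)² = 0.428 × 0.572 × (1.960/0.015)² = 4179.93
Round up: n = 4180.

4180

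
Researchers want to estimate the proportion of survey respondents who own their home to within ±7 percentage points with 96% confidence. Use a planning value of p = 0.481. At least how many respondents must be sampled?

For a proportion with margin E = 0.07 at 96% confidence, z = 2.054.
n = p̂(1−p̂)(z/E)² = 0.481 × 0.519 × (2.054/0.07)² = 214.94
Round up: n = 215.

n = 215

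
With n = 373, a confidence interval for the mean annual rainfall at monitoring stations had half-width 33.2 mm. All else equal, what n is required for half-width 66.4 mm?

Margin of error scales as 1/√n, so n₂ = n₁·(E₁/E₂)².
n₂ = 373 × (33.2/66.4)² = 373 × 0.25 = 93.25
Round up: n₂ = 94.

n = 94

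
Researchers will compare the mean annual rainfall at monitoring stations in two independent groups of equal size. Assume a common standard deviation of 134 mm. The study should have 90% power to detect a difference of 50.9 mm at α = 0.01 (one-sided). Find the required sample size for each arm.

181 per group

For two equal groups, n per group = 2·((z_α + z_β)·σ/δ)².
z_α = 2.326; z_β = 1.282 (power 90%).
n = 2 × (3.608 × 134 / 50.9)² = 2 × 90.22 = 180.44
Round up: n = 181 per group.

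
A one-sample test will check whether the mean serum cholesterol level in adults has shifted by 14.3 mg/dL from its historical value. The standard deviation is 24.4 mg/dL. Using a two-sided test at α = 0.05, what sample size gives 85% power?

27

For a one-sample z-test, n = ((z_{α/2} + z_β)·σ/δ)².
z_{α/2} = 1.960 (two-sided α = 0.05); z_β = 1.036 (power 85% → β = 0.15).
n = (2.996 × 24.4 / 14.3)² = 26.13
Round up: n = 27.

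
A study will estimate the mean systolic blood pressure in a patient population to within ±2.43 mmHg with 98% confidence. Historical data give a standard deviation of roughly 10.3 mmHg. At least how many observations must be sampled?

For a mean, the margin of error is E = z·σ/√n, so n = (zσ/E)².
At 98% confidence, z = 2.326.
n = (2.326 × 10.3 / 2.43)² = 97.20
Round up: n = 98.

98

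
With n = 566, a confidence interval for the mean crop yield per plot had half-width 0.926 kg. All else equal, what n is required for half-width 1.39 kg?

Margin of error scales as 1/√n, so n₂ = n₁·(E₁/E₂)².
n₂ = 566 × (0.926/1.39)² = 566 × 0.4438 = 251.19
Round up: n₂ = 252.

n = 252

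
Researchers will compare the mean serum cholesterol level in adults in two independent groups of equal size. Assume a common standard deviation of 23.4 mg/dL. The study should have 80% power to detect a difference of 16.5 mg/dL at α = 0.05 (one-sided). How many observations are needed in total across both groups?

For two equal groups, n per group = 2·((z_α + z_β)·σ/δ)².
z_α = 1.645; z_β = 0.842 (power 80%).
n = 2 × (2.487 × 23.4 / 16.5)² = 2 × 12.44 = 24.88
Round up: n = 25 per group.
Total across both groups: 2 × 25 = 50.

50 total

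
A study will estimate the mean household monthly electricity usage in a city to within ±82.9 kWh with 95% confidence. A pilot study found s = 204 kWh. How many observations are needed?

For a mean, the margin of error is E = z·σ/√n, so n = (zσ/E)².
At 95% confidence, z = 1.960.
n = (1.960 × 204 / 82.9)² = 23.26
Round up: n = 24.

24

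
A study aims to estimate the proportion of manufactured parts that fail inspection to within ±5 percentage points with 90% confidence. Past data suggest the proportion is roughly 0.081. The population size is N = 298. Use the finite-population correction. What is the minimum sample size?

n = 64

For a proportion with margin E = 0.05 at 90% confidence, z = 1.645.
n = p̂(1−p̂)(z/E)² = 0.081 × 0.919 × (1.645/0.05)² = 80.57 — call this n₀.
Finite-population correction with N = 298: n = n₀ / (1 + (n₀−1)/N) = 80.57 / 1.267 = 63.59
Round up: n = 64.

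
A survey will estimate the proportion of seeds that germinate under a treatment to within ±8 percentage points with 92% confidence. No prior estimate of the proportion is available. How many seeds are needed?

For a proportion with margin E = 0.08 at 92% confidence, z = 1.751.
With no prior estimate, use p = 0.5, which maximizes p(1−p) at 0.25.
n = 0.25 × (z/E)² = 0.25 × (1.751/0.08)² = 119.77
Round up: n = 120.

n = 120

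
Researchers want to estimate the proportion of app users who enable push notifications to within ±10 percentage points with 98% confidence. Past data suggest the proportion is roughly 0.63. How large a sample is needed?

n = 127

For a proportion with margin E = 0.1 at 98% confidence, z = 2.326.
n = p̂(1−p̂)(z/E)² = 0.63 × 0.37 × (2.326/0.1)² = 126.11
Round up: n = 127.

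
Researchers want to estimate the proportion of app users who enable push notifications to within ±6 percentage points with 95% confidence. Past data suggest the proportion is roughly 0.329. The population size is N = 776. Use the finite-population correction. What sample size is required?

For a proportion with margin E = 0.06 at 95% confidence, z = 1.960.
n = p̂(1−p̂)(z/E)² = 0.329 × 0.671 × (1.960/0.06)² = 235.57 — call this n₀.
Finite-population correction with N = 776: n = n₀ / (1 + (n₀−1)/N) = 235.57 / 1.302 = 180.93
Round up: n = 181.

181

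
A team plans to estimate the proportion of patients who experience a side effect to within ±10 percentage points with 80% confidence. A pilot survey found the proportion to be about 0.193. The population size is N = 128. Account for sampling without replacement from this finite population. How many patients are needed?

22

For a proportion with margin E = 0.1 at 80% confidence, z = 1.282.
n = p̂(1−p̂)(z/E)² = 0.193 × 0.807 × (1.282/0.1)² = 25.60 — call this n₀.
Finite-population correction with N = 128: n = n₀ / (1 + (n₀−1)/N) = 25.60 / 1.192 = 21.48
Round up: n = 22.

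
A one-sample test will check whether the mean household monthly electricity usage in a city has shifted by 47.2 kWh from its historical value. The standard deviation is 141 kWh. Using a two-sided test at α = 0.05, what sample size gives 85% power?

For a one-sample z-test, n = ((z_{α/2} + z_β)·σ/δ)².
z_{α/2} = 1.960 (two-sided α = 0.05); z_β = 1.036 (power 85% → β = 0.15).
n = (2.996 × 141 / 47.2)² = 80.10
Round up: n = 81.

81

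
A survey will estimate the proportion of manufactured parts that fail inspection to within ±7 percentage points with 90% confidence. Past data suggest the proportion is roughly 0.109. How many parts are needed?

54

For a proportion with margin E = 0.07 at 90% confidence, z = 1.645.
n = p̂(1−p̂)(z/E)² = 0.109 × 0.891 × (1.645/0.07)² = 53.63
Round up: n = 54.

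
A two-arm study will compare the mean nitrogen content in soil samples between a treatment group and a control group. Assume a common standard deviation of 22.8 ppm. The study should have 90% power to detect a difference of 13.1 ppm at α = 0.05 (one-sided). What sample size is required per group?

For two equal groups, n per group = 2·((z_α + z_β)·σ/δ)².
z_α = 1.645; z_β = 1.282 (power 90%).
n = 2 × (2.927 × 22.8 / 13.1)² = 2 × 25.95 = 51.90
Round up: n = 52 per group.

52 per group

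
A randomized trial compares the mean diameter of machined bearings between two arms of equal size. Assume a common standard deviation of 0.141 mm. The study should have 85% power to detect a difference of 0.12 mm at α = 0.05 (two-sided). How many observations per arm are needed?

For two equal groups, n per group = 2·((z_{α/2} + z_β)·σ/δ)².
z_{α/2} = 1.960; z_β = 1.036 (power 85%).
n = 2 × (2.996 × 0.141 / 0.12)² = 2 × 12.39 = 24.78
Round up: n = 25 per group.

25 per group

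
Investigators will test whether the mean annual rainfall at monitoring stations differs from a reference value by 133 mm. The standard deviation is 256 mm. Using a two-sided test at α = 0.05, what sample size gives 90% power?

For a one-sample z-test, n = ((z_{α/2} + z_β)·σ/δ)².
z_{α/2} = 1.960 (two-sided α = 0.05); z_β = 1.282 (power 90% → β = 0.1).
n = (3.242 × 256 / 133)² = 38.94
Round up: n = 39.

n = 39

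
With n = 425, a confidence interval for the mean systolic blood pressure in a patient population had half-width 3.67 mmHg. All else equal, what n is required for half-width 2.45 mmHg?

Margin of error scales as 1/√n, so n₂ = n₁·(E₁/E₂)².
n₂ = 425 × (3.67/2.45)² = 425 × 2.244 = 953.70
Round up: n₂ = 954.

954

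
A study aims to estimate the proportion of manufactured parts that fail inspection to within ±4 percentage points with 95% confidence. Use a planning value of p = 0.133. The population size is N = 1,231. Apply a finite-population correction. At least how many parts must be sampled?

For a proportion with margin E = 0.04 at 95% confidence, z = 1.960.
n = p̂(1−p̂)(z/E)² = 0.133 × 0.867 × (1.960/0.04)² = 276.86 — call this n₀.
Finite-population correction with N = 1,231: n = n₀ / (1 + (n₀−1)/N) = 276.86 / 1.224 = 226.19
Round up: n = 227.

227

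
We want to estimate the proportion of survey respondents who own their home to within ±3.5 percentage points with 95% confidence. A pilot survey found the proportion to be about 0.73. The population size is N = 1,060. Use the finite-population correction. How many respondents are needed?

391

For a proportion with margin E = 0.035 at 95% confidence, z = 1.960.
n = p̂(1−p̂)(z/E)² = 0.73 × 0.27 × (1.960/0.035)² = 618.11 — call this n₀.
Finite-population correction with N = 1,060: n = n₀ / (1 + (n₀−1)/N) = 618.11 / 1.582 = 390.71
Round up: n = 391.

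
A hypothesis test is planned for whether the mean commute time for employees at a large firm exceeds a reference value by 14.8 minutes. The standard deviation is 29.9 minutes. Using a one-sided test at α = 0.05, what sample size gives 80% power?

26

For a one-sample z-test, n = ((z_α + z_β)·σ/δ)².
z_α = 1.645 (one-sided α = 0.05); z_β = 0.842 (power 80% → β = 0.2).
n = (2.487 × 29.9 / 14.8)² = 25.24
Round up: n = 26.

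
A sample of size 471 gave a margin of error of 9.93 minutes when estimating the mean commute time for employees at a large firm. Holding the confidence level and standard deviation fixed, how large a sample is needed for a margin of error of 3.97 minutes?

n = 2947

Margin of error scales as 1/√n, so n₂ = n₁·(E₁/E₂)².
n₂ = 471 × (9.93/3.97)² = 471 × 6.256 = 2946.58
Round up: n₂ = 2947.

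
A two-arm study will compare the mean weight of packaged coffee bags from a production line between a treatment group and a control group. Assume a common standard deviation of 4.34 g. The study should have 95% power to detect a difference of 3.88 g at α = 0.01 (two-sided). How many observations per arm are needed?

For two equal groups, n per group = 2·((z_{α/2} + z_β)·σ/δ)².
z_{α/2} = 2.576; z_β = 1.645 (power 95%).
n = 2 × (4.221 × 4.34 / 3.88)² = 2 × 22.29 = 44.58
Round up: n = 45 per group.

45 per group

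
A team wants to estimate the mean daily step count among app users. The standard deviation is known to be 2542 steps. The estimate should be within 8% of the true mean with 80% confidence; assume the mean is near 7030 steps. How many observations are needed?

34

For a mean, the margin of error is E = z·σ/√n, so n = (zσ/E)².
At 80% confidence, z = 1.282.
E = 8% of 7030 = 562.4 steps.
n = (1.282 × 2542 / 562.4)² = 33.58
Round up: n = 34.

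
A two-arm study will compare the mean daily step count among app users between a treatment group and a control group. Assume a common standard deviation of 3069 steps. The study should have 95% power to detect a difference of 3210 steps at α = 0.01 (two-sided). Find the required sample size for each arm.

For two equal groups, n per group = 2·((z_{α/2} + z_β)·σ/δ)².
z_{α/2} = 2.576; z_β = 1.645 (power 95%).
n = 2 × (4.221 × 3069 / 3210)² = 2 × 16.29 = 32.58
Round up: n = 33 per group.

33 per group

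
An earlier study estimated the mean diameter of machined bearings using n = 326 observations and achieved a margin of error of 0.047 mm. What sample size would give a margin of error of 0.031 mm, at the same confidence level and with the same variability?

Margin of error scales as 1/√n, so n₂ = n₁·(E₁/E₂)².
n₂ = 326 × (0.047/0.031)² = 326 × 2.299 = 749.47
Round up: n₂ = 750.

750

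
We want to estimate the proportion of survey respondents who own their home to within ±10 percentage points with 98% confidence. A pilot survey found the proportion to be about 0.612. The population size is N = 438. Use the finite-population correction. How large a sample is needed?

For a proportion with margin E = 0.1 at 98% confidence, z = 2.326.
n = p̂(1−p̂)(z/E)² = 0.612 × 0.388 × (2.326/0.1)² = 128.47 — call this n₀.
Finite-population correction with N = 438: n = n₀ / (1 + (n₀−1)/N) = 128.47 / 1.291 = 99.51
Round up: n = 100.

100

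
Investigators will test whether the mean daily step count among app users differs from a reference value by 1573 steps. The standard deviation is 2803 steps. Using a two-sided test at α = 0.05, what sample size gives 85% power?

For a one-sample z-test, n = ((z_{α/2} + z_β)·σ/δ)².
z_{α/2} = 1.960 (two-sided α = 0.05); z_β = 1.036 (power 85% → β = 0.15).
n = (2.996 × 2803 / 1573)² = 28.50
Round up: n = 29.

29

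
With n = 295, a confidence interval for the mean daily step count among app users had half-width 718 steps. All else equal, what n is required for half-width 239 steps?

Margin of error scales as 1/√n, so n₂ = n₁·(E₁/E₂)².
n₂ = 295 × (718/239)² = 295 × 9.025 = 2662.38
Round up: n₂ = 2663.

2663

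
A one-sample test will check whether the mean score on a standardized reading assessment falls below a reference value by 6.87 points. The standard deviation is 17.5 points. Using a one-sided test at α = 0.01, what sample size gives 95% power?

103

For a one-sample z-test, n = ((z_α + z_β)·σ/δ)².
z_α = 2.326 (one-sided α = 0.01); z_β = 1.645 (power 95% → β = 0.05).
n = (3.971 × 17.5 / 6.87)² = 102.32
Round up: n = 103.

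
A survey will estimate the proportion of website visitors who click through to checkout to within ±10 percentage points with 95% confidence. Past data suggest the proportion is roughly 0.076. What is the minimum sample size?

For a proportion with margin E = 0.1 at 95% confidence, z = 1.960.
n = p̂(1−p̂)(z/E)² = 0.076 × 0.924 × (1.960/0.1)² = 26.98
Round up: n = 27.

n = 27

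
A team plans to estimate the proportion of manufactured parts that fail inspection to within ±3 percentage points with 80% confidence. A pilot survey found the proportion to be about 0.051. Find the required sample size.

89

For a proportion with margin E = 0.03 at 80% confidence, z = 1.282.
n = p̂(1−p̂)(z/E)² = 0.051 × 0.949 × (1.282/0.03)² = 88.38
Round up: n = 89.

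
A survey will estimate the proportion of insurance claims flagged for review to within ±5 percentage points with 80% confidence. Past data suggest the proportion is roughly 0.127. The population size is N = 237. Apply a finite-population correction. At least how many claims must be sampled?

For a proportion with margin E = 0.05 at 80% confidence, z = 1.282.
n = p̂(1−p̂)(z/E)² = 0.127 × 0.873 × (1.282/0.05)² = 72.89 — call this n₀.
Finite-population correction with N = 237: n = n₀ / (1 + (n₀−1)/N) = 72.89 / 1.303 = 55.94
Round up: n = 56.

n = 56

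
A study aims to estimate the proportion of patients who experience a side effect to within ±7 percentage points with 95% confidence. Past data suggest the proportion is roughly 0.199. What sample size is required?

For a proportion with margin E = 0.07 at 95% confidence, z = 1.960.
n = p̂(1−p̂)(z/E)² = 0.199 × 0.801 × (1.960/0.07)² = 124.97
Round up: n = 125.

125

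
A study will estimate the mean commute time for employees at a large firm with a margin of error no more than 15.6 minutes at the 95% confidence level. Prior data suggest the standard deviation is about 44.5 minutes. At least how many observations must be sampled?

32

For a mean, the margin of error is E = z·σ/√n, so n = (zσ/E)².
At 95% confidence, z = 1.960.
n = (1.960 × 44.5 / 15.6)² = 31.26
Round up: n = 32.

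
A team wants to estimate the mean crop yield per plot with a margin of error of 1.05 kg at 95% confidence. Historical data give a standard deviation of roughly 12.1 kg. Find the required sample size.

511

For a mean, the margin of error is E = z·σ/√n, so n = (zσ/E)².
At 95% confidence, z = 1.960.
n = (1.960 × 12.1 / 1.05)² = 510.16
Round up: n = 511.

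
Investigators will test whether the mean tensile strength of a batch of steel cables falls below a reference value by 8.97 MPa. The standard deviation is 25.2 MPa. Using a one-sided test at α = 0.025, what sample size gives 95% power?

n = 103

For a one-sample z-test, n = ((z_α + z_β)·σ/δ)².
z_α = 1.960 (one-sided α = 0.025); z_β = 1.645 (power 95% → β = 0.05).
n = (3.605 × 25.2 / 8.97)² = 102.57
Round up: n = 103.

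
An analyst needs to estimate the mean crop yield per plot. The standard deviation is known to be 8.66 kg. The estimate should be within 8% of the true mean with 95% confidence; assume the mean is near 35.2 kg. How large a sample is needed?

For a mean, the margin of error is E = z·σ/√n, so n = (zσ/E)².
At 95% confidence, z = 1.960.
E = 8% of 35.2 = 2.816 kg.
n = (1.960 × 8.66 / 2.816)² = 36.33
Round up: n = 37.

37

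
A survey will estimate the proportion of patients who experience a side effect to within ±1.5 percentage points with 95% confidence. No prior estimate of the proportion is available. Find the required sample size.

4269

For a proportion with margin E = 0.015 at 95% confidence, z = 1.960.
With no prior estimate, use p = 0.5, which maximizes p(1−p) at 0.25.
n = 0.25 × (z/E)² = 0.25 × (1.960/0.015)² = 4268.44
Round up: n = 4269.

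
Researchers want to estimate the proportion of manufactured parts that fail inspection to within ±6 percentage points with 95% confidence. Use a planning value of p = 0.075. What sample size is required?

75

For a proportion with margin E = 0.06 at 95% confidence, z = 1.960.
n = p̂(1−p̂)(z/E)² = 0.075 × 0.925 × (1.960/0.06)² = 74.03
Round up: n = 75.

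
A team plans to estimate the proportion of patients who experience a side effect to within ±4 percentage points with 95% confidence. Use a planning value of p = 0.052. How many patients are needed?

For a proportion with margin E = 0.04 at 95% confidence, z = 1.960.
n = p̂(1−p̂)(z/E)² = 0.052 × 0.948 × (1.960/0.04)² = 118.36
Round up: n = 119.

119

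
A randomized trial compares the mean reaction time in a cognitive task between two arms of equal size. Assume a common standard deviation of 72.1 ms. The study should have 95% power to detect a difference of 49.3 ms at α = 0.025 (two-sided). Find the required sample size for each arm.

For two equal groups, n per group = 2·((z_{α/2} + z_β)·σ/δ)².
z_{α/2} = 2.241; z_β = 1.645 (power 95%).
n = 2 × (3.886 × 72.1 / 49.3)² = 2 × 32.30 = 64.60
Round up: n = 65 per group.

65 per group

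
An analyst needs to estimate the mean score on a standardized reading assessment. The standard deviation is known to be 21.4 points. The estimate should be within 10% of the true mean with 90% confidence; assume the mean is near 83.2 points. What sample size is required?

For a mean, the margin of error is E = z·σ/√n, so n = (zσ/E)².
At 90% confidence, z = 1.645.
E = 10% of 83.2 = 8.32 points.
n = (1.645 × 21.4 / 8.32)² = 17.90
Round up: n = 18.

18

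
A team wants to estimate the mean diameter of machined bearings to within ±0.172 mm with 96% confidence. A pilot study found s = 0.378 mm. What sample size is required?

For a mean, the margin of error is E = z·σ/√n, so n = (zσ/E)².
At 96% confidence, z = 2.054.
n = (2.054 × 0.378 / 0.172)² = 20.38
Round up: n = 21.

n = 21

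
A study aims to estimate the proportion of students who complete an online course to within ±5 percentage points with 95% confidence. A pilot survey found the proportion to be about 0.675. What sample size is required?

For a proportion with margin E = 0.05 at 95% confidence, z = 1.960.
n = p̂(1−p̂)(z/E)² = 0.675 × 0.325 × (1.960/0.05)² = 337.10
Round up: n = 338.

n = 338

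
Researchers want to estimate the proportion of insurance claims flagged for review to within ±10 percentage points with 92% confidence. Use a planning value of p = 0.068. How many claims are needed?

For a proportion with margin E = 0.1 at 92% confidence, z = 1.751.
n = p̂(1−p̂)(z/E)² = 0.068 × 0.932 × (1.751/0.1)² = 19.43
Round up: n = 20.

20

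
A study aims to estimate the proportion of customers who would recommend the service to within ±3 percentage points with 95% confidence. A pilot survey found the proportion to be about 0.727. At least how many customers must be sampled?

For a proportion with margin E = 0.03 at 95% confidence, z = 1.960.
n = p̂(1−p̂)(z/E)² = 0.727 × 0.273 × (1.960/0.03)² = 847.16
Round up: n = 848.

848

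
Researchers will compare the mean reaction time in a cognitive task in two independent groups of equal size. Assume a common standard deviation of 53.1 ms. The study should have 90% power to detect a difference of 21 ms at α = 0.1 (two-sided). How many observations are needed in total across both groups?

220 total

For two equal groups, n per group = 2·((z_{α/2} + z_β)·σ/δ)².
z_{α/2} = 1.645; z_β = 1.282 (power 90%).
n = 2 × (2.927 × 53.1 / 21)² = 2 × 54.78 = 109.56
Round up: n = 110 per group.
Total across both groups: 2 × 110 = 220.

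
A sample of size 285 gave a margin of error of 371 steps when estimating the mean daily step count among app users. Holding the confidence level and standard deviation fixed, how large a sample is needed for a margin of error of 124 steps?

n = 2552

Margin of error scales as 1/√n, so n₂ = n₁·(E₁/E₂)².
n₂ = 285 × (371/124)² = 285 × 8.952 = 2551.32
Round up: n₂ = 2552.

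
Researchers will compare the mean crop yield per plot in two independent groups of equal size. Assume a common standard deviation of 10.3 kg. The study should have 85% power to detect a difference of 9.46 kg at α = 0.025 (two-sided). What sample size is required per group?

26 per group

For two equal groups, n per group = 2·((z_{α/2} + z_β)·σ/δ)².
z_{α/2} = 2.241; z_β = 1.036 (power 85%).
n = 2 × (3.277 × 10.3 / 9.46)² = 2 × 12.73 = 25.46
Round up: n = 26 per group.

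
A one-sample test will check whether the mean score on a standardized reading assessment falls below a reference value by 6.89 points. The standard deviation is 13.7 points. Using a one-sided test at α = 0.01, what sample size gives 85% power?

For a one-sample z-test, n = ((z_α + z_β)·σ/δ)².
z_α = 2.326 (one-sided α = 0.01); z_β = 1.036 (power 85% → β = 0.15).
n = (3.362 × 13.7 / 6.89)² = 44.69
Round up: n = 45.

45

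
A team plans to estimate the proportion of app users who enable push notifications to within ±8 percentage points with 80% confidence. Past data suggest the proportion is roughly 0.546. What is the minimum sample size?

n = 64

For a proportion with margin E = 0.08 at 80% confidence, z = 1.282.
n = p̂(1−p̂)(z/E)² = 0.546 × 0.454 × (1.282/0.08)² = 63.66
Round up: n = 64.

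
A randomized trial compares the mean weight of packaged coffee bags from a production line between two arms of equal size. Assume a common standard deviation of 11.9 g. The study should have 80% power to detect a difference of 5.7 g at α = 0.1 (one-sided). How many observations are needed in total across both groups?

80 total

For two equal groups, n per group = 2·((z_α + z_β)·σ/δ)².
z_α = 1.282; z_β = 0.842 (power 80%).
n = 2 × (2.124 × 11.9 / 5.7)² = 2 × 19.66 = 39.32
Round up: n = 40 per group.
Total across both groups: 2 × 40 = 80.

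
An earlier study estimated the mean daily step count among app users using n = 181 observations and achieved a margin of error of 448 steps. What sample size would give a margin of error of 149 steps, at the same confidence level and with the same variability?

n = 1637

Margin of error scales as 1/√n, so n₂ = n₁·(E₁/E₂)².
n₂ = 181 × (448/149)² = 181 × 9.04 = 1636.24
Round up: n₂ = 1637.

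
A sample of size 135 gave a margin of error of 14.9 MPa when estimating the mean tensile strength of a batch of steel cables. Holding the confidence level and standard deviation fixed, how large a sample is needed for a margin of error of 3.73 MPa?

Margin of error scales as 1/√n, so n₂ = n₁·(E₁/E₂)².
n₂ = 135 × (14.9/3.73)² = 135 × 15.96 = 2154.60
Round up: n₂ = 2155.

n = 2155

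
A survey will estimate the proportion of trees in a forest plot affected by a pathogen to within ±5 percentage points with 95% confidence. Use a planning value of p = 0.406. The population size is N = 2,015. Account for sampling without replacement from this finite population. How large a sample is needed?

314

For a proportion with margin E = 0.05 at 95% confidence, z = 1.960.
n = p̂(1−p̂)(z/E)² = 0.406 × 0.594 × (1.960/0.05)² = 370.58 — call this n₀.
Finite-population correction with N = 2,015: n = n₀ / (1 + (n₀−1)/N) = 370.58 / 1.183 = 313.25
Round up: n = 314.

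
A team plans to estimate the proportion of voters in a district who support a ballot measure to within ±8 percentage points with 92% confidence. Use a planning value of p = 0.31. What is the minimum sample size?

103

For a proportion with margin E = 0.08 at 92% confidence, z = 1.751.
n = p̂(1−p̂)(z/E)² = 0.31 × 0.69 × (1.751/0.08)² = 102.47
Round up: n = 103.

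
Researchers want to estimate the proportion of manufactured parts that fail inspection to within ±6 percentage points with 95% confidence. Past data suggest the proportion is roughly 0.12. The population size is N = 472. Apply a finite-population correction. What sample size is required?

For a proportion with margin E = 0.06 at 95% confidence, z = 1.960.
n = p̂(1−p̂)(z/E)² = 0.12 × 0.88 × (1.960/0.06)² = 112.69 — call this n₀.
Finite-population correction with N = 472: n = n₀ / (1 + (n₀−1)/N) = 112.69 / 1.237 = 91.10
Round up: n = 92.

92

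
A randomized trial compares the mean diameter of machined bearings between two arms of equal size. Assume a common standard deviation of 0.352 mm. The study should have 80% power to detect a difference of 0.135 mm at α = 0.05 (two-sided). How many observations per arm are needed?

107 per group

For two equal groups, n per group = 2·((z_{α/2} + z_β)·σ/δ)².
z_{α/2} = 1.960; z_β = 0.842 (power 80%).
n = 2 × (2.802 × 0.352 / 0.135)² = 2 × 53.38 = 106.76
Round up: n = 107 per group.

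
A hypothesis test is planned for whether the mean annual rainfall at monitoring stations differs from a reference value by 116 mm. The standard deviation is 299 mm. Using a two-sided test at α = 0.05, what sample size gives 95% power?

For a one-sample z-test, n = ((z_{α/2} + z_β)·σ/δ)².
z_{α/2} = 1.960 (two-sided α = 0.05); z_β = 1.645 (power 95% → β = 0.05).
n = (3.605 × 299 / 116)² = 86.34
Round up: n = 87.

87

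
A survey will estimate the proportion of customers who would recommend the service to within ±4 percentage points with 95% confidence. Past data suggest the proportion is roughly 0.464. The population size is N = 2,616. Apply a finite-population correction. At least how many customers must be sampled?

487

For a proportion with margin E = 0.04 at 95% confidence, z = 1.960.
n = p̂(1−p̂)(z/E)² = 0.464 × 0.536 × (1.960/0.04)² = 597.14 — call this n₀.
Finite-population correction with N = 2,616: n = n₀ / (1 + (n₀−1)/N) = 597.14 / 1.228 = 486.27
Round up: n = 487.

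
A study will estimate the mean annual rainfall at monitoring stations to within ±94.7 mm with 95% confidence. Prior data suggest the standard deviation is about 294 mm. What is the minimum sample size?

38

For a mean, the margin of error is E = z·σ/√n, so n = (zσ/E)².
At 95% confidence, z = 1.960.
n = (1.960 × 294 / 94.7)² = 37.03
Round up: n = 38.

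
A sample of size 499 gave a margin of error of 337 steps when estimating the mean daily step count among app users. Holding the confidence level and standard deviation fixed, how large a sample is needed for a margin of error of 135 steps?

3110

Margin of error scales as 1/√n, so n₂ = n₁·(E₁/E₂)².
n₂ = 499 × (337/135)² = 499 × 6.231 = 3109.27
Round up: n₂ = 3110.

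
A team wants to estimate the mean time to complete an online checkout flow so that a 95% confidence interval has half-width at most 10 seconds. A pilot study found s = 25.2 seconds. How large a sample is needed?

For a mean, the margin of error is E = z·σ/√n, so n = (zσ/E)².
At 95% confidence, z = 1.960.
n = (1.960 × 25.2 / 10)² = 24.40
Round up: n = 25.

25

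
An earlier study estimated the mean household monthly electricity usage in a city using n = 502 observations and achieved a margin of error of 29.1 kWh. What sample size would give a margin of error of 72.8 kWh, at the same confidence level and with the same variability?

n = 81

Margin of error scales as 1/√n, so n₂ = n₁·(E₁/E₂)².
n₂ = 502 × (29.1/72.8)² = 502 × 0.1598 = 80.22
Round up: n₂ = 81.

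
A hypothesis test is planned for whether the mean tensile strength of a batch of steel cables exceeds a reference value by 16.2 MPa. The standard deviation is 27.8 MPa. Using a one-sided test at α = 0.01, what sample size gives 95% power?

47

For a one-sample z-test, n = ((z_α + z_β)·σ/δ)².
z_α = 2.326 (one-sided α = 0.01); z_β = 1.645 (power 95% → β = 0.05).
n = (3.971 × 27.8 / 16.2)² = 46.44
Round up: n = 47.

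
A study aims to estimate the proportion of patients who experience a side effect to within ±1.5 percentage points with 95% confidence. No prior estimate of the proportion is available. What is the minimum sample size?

4269

For a proportion with margin E = 0.015 at 95% confidence, z = 1.960.
With no prior estimate, use p = 0.5, which maximizes p(1−p) at 0.25.
n = 0.25 × (z/E)² = 0.25 × (1.960/0.015)² = 4268.44
Round up: n = 4269.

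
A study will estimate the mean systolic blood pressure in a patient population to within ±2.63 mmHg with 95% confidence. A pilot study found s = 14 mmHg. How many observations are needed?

n = 109

For a mean, the margin of error is E = z·σ/√n, so n = (zσ/E)².
At 95% confidence, z = 1.960.
n = (1.960 × 14 / 2.63)² = 108.86
Round up: n = 109.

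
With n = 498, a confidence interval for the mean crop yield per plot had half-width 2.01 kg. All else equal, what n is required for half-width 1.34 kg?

n = 1121

Margin of error scales as 1/√n, so n₂ = n₁·(E₁/E₂)².
n₂ = 498 × (2.01/1.34)² = 498 × 2.25 = 1120.50
Round up: n₂ = 1121.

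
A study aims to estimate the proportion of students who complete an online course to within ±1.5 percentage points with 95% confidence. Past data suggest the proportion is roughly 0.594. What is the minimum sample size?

For a proportion with margin E = 0.015 at 95% confidence, z = 1.960.
n = p̂(1−p̂)(z/E)² = 0.594 × 0.406 × (1.960/0.015)² = 4117.58
Round up: n = 4118.

4118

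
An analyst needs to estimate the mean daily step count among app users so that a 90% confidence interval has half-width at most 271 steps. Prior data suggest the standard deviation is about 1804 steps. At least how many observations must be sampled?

120

For a mean, the margin of error is E = z·σ/√n, so n = (zσ/E)².
At 90% confidence, z = 1.645.
n = (1.645 × 1804 / 271)² = 119.91
Round up: n = 120.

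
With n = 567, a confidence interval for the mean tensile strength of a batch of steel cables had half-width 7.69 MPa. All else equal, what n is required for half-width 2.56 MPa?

5117

Margin of error scales as 1/√n, so n₂ = n₁·(E₁/E₂)².
n₂ = 567 × (7.69/2.56)² = 567 × 9.023 = 5116.04
Round up: n₂ = 5117.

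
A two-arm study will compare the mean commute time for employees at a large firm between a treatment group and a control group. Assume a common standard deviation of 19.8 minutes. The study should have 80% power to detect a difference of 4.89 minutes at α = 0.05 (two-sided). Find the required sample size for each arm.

For two equal groups, n per group = 2·((z_{α/2} + z_β)·σ/δ)².
z_{α/2} = 1.960; z_β = 0.842 (power 80%).
n = 2 × (2.802 × 19.8 / 4.89)² = 2 × 128.72 = 257.44
Round up: n = 258 per group.

258 per group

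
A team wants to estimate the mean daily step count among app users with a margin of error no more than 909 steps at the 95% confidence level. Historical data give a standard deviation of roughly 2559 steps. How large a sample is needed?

For a mean, the margin of error is E = z·σ/√n, so n = (zσ/E)².
At 95% confidence, z = 1.960.
n = (1.960 × 2559 / 909)² = 30.45
Round up: n = 31.

31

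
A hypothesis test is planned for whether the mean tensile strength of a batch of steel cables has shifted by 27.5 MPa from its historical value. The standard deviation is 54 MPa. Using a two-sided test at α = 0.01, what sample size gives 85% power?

n = 51

For a one-sample z-test, n = ((z_{α/2} + z_β)·σ/δ)².
z_{α/2} = 2.576 (two-sided α = 0.01); z_β = 1.036 (power 85% → β = 0.15).
n = (3.612 × 54 / 27.5)² = 50.31
Round up: n = 51.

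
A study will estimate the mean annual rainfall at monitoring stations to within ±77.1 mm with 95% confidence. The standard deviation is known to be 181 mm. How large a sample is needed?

n = 22

For a mean, the margin of error is E = z·σ/√n, so n = (zσ/E)².
At 95% confidence, z = 1.960.
n = (1.960 × 181 / 77.1)² = 21.17
Round up: n = 22.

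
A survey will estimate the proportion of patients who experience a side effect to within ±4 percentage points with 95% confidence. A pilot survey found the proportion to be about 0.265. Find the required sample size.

For a proportion with margin E = 0.04 at 95% confidence, z = 1.960.
n = p̂(1−p̂)(z/E)² = 0.265 × 0.735 × (1.960/0.04)² = 467.65
Round up: n = 468.

468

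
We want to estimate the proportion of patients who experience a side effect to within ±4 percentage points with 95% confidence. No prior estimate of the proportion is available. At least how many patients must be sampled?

For a proportion with margin E = 0.04 at 95% confidence, z = 1.960.
With no prior estimate, use p = 0.5, which maximizes p(1−p) at 0.25.
n = 0.25 × (z/E)² = 0.25 × (1.960/0.04)² = 600.25
Round up: n = 601.

n = 601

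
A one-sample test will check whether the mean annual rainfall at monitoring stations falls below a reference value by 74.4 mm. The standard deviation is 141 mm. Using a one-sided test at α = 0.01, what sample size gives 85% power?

n = 41

For a one-sample z-test, n = ((z_α + z_β)·σ/δ)².
z_α = 2.326 (one-sided α = 0.01); z_β = 1.036 (power 85% → β = 0.15).
n = (3.362 × 141 / 74.4)² = 40.60
Round up: n = 41.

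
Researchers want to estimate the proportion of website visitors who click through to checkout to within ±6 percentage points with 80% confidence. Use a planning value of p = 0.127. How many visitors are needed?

n = 51

For a proportion with margin E = 0.06 at 80% confidence, z = 1.282.
n = p̂(1−p̂)(z/E)² = 0.127 × 0.873 × (1.282/0.06)² = 50.62
Round up: n = 51.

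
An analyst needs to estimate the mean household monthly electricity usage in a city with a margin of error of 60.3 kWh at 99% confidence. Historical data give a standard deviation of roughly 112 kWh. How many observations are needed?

n = 23

For a mean, the margin of error is E = z·σ/√n, so n = (zσ/E)².
At 99% confidence, z = 2.576.
n = (2.576 × 112 / 60.3)² = 22.89
Round up: n = 23.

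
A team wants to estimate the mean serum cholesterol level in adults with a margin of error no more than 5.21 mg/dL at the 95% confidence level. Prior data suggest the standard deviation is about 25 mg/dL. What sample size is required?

For a mean, the margin of error is E = z·σ/√n, so n = (zσ/E)².
At 95% confidence, z = 1.960.
n = (1.960 × 25 / 5.21)² = 88.45
Round up: n = 89.

89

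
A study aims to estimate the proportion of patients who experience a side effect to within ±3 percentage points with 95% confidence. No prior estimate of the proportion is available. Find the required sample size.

n = 1068

For a proportion with margin E = 0.03 at 95% confidence, z = 1.960.
With no prior estimate, use p = 0.5, which maximizes p(1−p) at 0.25.
n = 0.25 × (z/E)² = 0.25 × (1.960/0.03)² = 1067.11
Round up: n = 1068.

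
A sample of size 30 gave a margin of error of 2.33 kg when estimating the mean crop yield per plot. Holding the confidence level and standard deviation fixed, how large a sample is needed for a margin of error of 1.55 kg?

Margin of error scales as 1/√n, so n₂ = n₁·(E₁/E₂)².
n₂ = 30 × (2.33/1.55)² = 30 × 2.26 = 67.80
Round up: n₂ = 68.

68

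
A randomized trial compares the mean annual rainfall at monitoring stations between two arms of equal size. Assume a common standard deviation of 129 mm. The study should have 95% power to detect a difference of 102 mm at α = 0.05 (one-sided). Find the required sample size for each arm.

For two equal groups, n per group = 2·((z_α + z_β)·σ/δ)².
z_α = 1.645; z_β = 1.645 (power 95%).
n = 2 × (3.290 × 129 / 102)² = 2 × 17.31 = 34.62
Round up: n = 35 per group.

35 per group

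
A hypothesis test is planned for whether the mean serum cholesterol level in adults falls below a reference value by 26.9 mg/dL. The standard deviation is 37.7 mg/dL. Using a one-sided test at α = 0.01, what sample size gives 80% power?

20

For a one-sample z-test, n = ((z_α + z_β)·σ/δ)².
z_α = 2.326 (one-sided α = 0.01); z_β = 0.842 (power 80% → β = 0.2).
n = (3.168 × 37.7 / 26.9)² = 19.71
Round up: n = 20.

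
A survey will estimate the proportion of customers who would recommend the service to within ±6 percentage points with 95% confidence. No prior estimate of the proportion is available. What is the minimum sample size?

For a proportion with margin E = 0.06 at 95% confidence, z = 1.960.
With no prior estimate, use p = 0.5, which maximizes p(1−p) at 0.25.
n = 0.25 × (z/E)² = 0.25 × (1.960/0.06)² = 266.78
Round up: n = 267.

267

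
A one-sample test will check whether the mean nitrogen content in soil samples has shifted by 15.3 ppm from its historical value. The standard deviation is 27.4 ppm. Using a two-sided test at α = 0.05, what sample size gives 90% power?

34

For a one-sample z-test, n = ((z_{α/2} + z_β)·σ/δ)².
z_{α/2} = 1.960 (two-sided α = 0.05); z_β = 1.282 (power 90% → β = 0.1).
n = (3.242 × 27.4 / 15.3)² = 33.71
Round up: n = 34.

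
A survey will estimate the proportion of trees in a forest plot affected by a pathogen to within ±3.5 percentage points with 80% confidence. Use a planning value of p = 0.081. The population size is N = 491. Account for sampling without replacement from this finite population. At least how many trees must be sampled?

n = 84

For a proportion with margin E = 0.035 at 80% confidence, z = 1.282.
n = p̂(1−p̂)(z/E)² = 0.081 × 0.919 × (1.282/0.035)² = 99.87 — call this n₀.
Finite-population correction with N = 491: n = n₀ / (1 + (n₀−1)/N) = 99.87 / 1.201 = 83.16
Round up: n = 84.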